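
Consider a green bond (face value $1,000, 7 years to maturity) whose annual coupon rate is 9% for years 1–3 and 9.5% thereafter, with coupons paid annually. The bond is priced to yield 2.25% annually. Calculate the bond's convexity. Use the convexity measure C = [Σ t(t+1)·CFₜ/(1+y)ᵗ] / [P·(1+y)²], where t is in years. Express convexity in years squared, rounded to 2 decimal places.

With y = 0.0225:
  t   CF        PV=CF/(1+0.0225)^t    t·PV        t(t+1)·PV
  1        90.00        88.0196        88.0196         176.0391
  2        90.00        86.0827       172.1654         516.4962
  3        90.00        84.1885       252.5654       1,010.2615
  4        95.00        86.9101       347.6405       1,738.2024
  5        95.00        84.9977       424.9884       2,549.9301
  6        95.00        83.1273       498.7638       3,491.3468
  7     1,095.00       937.0676     6,559.4729      52,475.7832
  Σ                  1,450.3934     8,343.6159      61,958.0594
P = 1,450.3934.
Convexity = Σ t(t+1)·PV / [P·(1+y)²] = 61,958.0594 / (1,450.3934 × 1.045506) = 40.85878.

40.86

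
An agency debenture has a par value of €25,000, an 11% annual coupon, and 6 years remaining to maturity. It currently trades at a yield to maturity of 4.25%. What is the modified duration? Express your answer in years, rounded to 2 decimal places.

4.69 years

Periodic yield y = 0.0425. First find Macaulay duration:
  t   CF        PV=CF/(1+0.0425)^t    t·PV
  1     2,750.00     2,637.8897     2,637.8897
  2     2,750.00     2,530.3498     5,060.6996
  3     2,750.00     2,427.1941     7,281.5822
  4     2,750.00     2,328.2437     9,312.9749
  5     2,750.00     2,233.3273    11,166.6365
  6    27,750.00    21,617.5566   129,705.3399
  Σ                 33,774.5612   165,165.1228
P = 33,774.5612; Macaulay duration = 165,165.1228 / 33,774.5612 = 4.89022 years.
Modified duration = D_Mac / (1 + y) = 4.89022 / 1.0425 = 4.69086 years.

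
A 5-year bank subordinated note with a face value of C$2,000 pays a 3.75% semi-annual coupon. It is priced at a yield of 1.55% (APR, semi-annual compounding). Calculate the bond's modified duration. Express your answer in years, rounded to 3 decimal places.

4.593 years

Periodic yield y = 0.00775. First find Macaulay duration:
  t   CF        PV=CF/(1+0.00775)^t    t·PV
  1        37.50        37.2116        37.2116
  2        37.50        36.9254        73.8509
  3        37.50        36.6415       109.9244
  4        37.50        36.3597       145.4387
  5        37.50        36.0801       180.4003
  6        37.50        35.8026       214.8155
  7        37.50        35.5273       248.6908
  8        37.50        35.2540       282.0323
  9        37.50        34.9829       314.8462
  10    2,037.50     1,886.1210    18,861.2099
  Σ                  2,210.9060    20,468.4206
P = 2,210.9060; Macaulay duration = 20,468.4206 / 2,210.9060 = 9.25793 half-year periods = 4.62897 years.
Modified duration = D_Mac / (1 + y) = 4.62897 / 1.00775 = 4.59337 years.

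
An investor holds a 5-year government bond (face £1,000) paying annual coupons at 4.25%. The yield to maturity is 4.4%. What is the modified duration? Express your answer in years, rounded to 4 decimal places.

4.4129 years

Periodic yield y = 0.044. First find Macaulay duration:
  t   CF        PV=CF/(1+0.044)^t    t·PV
  1        42.50        40.7088        40.7088
  2        42.50        38.9931        77.9862
  3        42.50        37.3497       112.0492
  4        42.50        35.7756       143.1024
  5     1,042.50       840.5694     4,202.8469
  Σ                    993.3966     4,576.6936
P = 993.3966; Macaulay duration = 4,576.6936 / 993.3966 = 4.60712 years.
Modified duration = D_Mac / (1 + y) = 4.60712 / 1.044 = 4.41295 years.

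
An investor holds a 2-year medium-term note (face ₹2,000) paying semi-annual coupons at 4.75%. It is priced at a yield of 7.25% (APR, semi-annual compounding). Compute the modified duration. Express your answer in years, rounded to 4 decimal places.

1.8621 years

Periodic yield y = 0.03625. First find Macaulay duration:
  t   CF        PV=CF/(1+0.03625)^t    t·PV
  1        47.50        45.8384        45.8384
  2        47.50        44.2348        88.4697
  3        47.50        42.6874       128.0623
  4     2,047.50     1,775.6842     7,102.7369
  Σ                  1,908.4449     7,365.1072
P = 1,908.4449; Macaulay duration = 7,365.1072 / 1,908.4449 = 3.85922 half-year periods = 1.92961 years.
Modified duration = D_Mac / (1 + y) = 1.92961 / 1.03625 = 1.86211 years.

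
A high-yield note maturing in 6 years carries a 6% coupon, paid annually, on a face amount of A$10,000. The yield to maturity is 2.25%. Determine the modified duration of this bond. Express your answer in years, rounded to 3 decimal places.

5.176 years

Periodic yield y = 0.0225. First find Macaulay duration:
  t   CF        PV=CF/(1+0.0225)^t    t·PV
  1       600.00       586.7971       586.7971
  2       600.00       573.8847     1,147.7693
  3       600.00       561.2564     1,683.7692
  4       600.00       548.9060     2,195.6240
  5       600.00       536.8274     2,684.1370
  6    10,600.00     9,275.2573    55,651.5437
  Σ                 12,082.9288    63,949.6402
P = 12,082.9288; Macaulay duration = 63,949.6402 / 12,082.9288 = 5.29256 years.
Modified duration = D_Mac / (1 + y) = 5.29256 / 1.0225 = 5.17610 years.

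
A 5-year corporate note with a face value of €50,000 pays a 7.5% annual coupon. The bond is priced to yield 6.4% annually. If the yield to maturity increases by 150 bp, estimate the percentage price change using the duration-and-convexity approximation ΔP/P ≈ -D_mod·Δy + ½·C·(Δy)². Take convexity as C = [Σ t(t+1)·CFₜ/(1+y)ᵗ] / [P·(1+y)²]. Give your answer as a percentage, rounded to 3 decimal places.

-5.906%

With y = 0.064:
  t   CF        PV=CF/(1+0.064)^t    t·PV        t(t+1)·PV
  1     3,750.00     3,524.4361     3,524.4361       7,048.8722
  2     3,750.00     3,312.4399     6,624.8799      19,874.6396
  3     3,750.00     3,113.1954     9,339.5863      37,358.3451
  4     3,750.00     2,925.9356    11,703.7422      58,518.7110
  5    53,750.00    39,415.7985   197,078.9924   1,182,473.9542
  Σ                 52,291.8055   228,271.6368   1,305,274.5221
P = 52,291.8055; D_Mac = 4.36534 yrs; D_mod = 4.10277 yrs; C = 22.04880.
Duration effect: -4.10277 × (+0.015) = -0.061541
Convexity effect: 0.5 × 22.04880 × (0.015)² = +0.0024805
ΔP/P ≈ -0.061541 + 0.0024805 = -0.059061 = -5.9061%.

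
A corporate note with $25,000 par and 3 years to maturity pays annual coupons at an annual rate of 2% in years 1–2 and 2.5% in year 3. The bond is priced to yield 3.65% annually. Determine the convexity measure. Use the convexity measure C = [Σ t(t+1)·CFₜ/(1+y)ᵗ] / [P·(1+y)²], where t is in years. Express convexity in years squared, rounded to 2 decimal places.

10.87

With y = 0.0365:
  t   CF        PV=CF/(1+0.0365)^t    t·PV        t(t+1)·PV
  1       500.00       482.3927       482.3927         964.7853
  2       500.00       465.4054       930.8107       2,792.4322
  3    25,625.00    23,012.0842    69,036.2527     276,145.0106
  Σ                 23,959.8823    70,449.4561     279,902.2282
P = 23,959.8823.
Convexity = Σ t(t+1)·PV / [P·(1+y)²] = 279,902.2282 / (23,959.8823 × 1.074332) = 10.87384.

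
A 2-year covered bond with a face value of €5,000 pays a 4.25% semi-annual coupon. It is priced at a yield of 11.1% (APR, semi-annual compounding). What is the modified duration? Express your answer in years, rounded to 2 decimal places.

Periodic yield y = 0.0555. First find Macaulay duration:
  t   CF        PV=CF/(1+0.0555)^t    t·PV
  1       106.25       100.6632       100.6632
  2       106.25        95.3701       190.7403
  3       106.25        90.3554       271.0663
  4     5,106.25     4,114.0458    16,456.1832
  Σ                  4,400.4346    17,018.6530
P = 4,400.4346; Macaulay duration = 17,018.6530 / 4,400.4346 = 3.86749 half-year periods = 1.93375 years.
Modified duration = D_Mac / (1 + y) = 1.93375 / 1.0555 = 1.83207 years.

1.83 years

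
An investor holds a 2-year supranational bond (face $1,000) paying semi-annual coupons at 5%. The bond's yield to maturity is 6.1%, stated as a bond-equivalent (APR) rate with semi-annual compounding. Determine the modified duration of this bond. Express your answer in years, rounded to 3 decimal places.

1.870 years

Periodic yield y = 0.0305. First find Macaulay duration:
  t   CF        PV=CF/(1+0.0305)^t    t·PV
  1        25.00        24.2601        24.2601
  2        25.00        23.5420        47.0841
  3        25.00        22.8453        68.5358
  4     1,025.00       908.9330     3,635.7321
  Σ                    979.5804     3,775.6120
P = 979.5804; Macaulay duration = 3,775.6120 / 979.5804 = 3.85432 half-year periods = 1.92716 years.
Modified duration = D_Mac / (1 + y) = 1.92716 / 1.0305 = 1.87012 years.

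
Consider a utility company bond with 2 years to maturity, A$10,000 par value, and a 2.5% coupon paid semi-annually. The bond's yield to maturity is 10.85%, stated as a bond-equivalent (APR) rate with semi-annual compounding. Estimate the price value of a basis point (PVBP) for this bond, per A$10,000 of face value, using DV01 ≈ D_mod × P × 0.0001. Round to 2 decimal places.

A$1.59

Periodic yield y = 0.05425.
  t   CF        PV=CF/(1+0.05425)^t    t·PV
  1       125.00       118.5677       118.5677
  2       125.00       112.4664       224.9328
  3       125.00       106.6791       320.0372
  4    10,125.00     8,196.3518    32,785.4074
  Σ                  8,534.0650    33,448.9451
P = 8,534.0650; D_Mac = 3.91946 half-year periods = 1.95973 yrs; D_mod = 1.85889 yrs.
DV01 ≈ 1.85889 × 8,534.0650 × 0.0001 = 1.586386.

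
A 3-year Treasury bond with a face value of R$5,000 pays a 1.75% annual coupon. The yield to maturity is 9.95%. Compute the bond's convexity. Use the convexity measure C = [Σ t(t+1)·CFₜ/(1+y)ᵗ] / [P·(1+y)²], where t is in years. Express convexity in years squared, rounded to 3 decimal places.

With y = 0.0995:
  t   CF        PV=CF/(1+0.0995)^t    t·PV        t(t+1)·PV
  1        87.50        79.5816        79.5816         159.1633
  2        87.50        72.3798       144.7597         434.2790
  3     5,087.50     3,827.5310    11,482.5931      45,930.3725
  Σ                  3,979.4925    11,706.9344      46,523.8147
P = 3,979.4925.
Convexity = Σ t(t+1)·PV / [P·(1+y)²] = 46,523.8147 / (3,979.4925 × 1.208900) = 9.67068.

9.671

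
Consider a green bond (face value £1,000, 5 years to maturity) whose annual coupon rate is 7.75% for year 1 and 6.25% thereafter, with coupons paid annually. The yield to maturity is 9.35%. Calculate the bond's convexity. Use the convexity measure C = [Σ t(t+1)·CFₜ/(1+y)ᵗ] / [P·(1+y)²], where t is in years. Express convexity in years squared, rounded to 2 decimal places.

With y = 0.0935:
  t   CF        PV=CF/(1+0.0935)^t    t·PV        t(t+1)·PV
  1        77.50        70.8733        70.8733         141.7467
  2        62.50        52.2688       104.5376         313.6127
  3        62.50        47.7995       143.3986         573.5944
  4        62.50        43.7124       174.8497         874.2484
  5     1,062.50       679.5713     3,397.8563      20,387.1377
  Σ                    894.2253     3,891.5155      22,290.3400
P = 894.2253.
Convexity = Σ t(t+1)·PV / [P·(1+y)²] = 22,290.3400 / (894.2253 × 1.195742) = 20.84645.

20.85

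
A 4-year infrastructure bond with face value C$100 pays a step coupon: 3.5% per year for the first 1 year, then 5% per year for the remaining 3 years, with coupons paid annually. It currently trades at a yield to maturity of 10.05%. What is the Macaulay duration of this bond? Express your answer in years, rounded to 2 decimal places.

Periodic yield y = 0.1005. Discount each cash flow and weight by its year:
  t   CF        PV=CF/(1+0.1005)^t    t·PV
  1         3.50         3.1804         3.1804
  2         5.00         4.1285         8.2570
  3         5.00         3.7515        11.2544
  4       105.00        71.5862       286.3447
  Σ                     82.6465       309.0364
Price P = Σ PV = 82.6465.
Macaulay duration = Σ(t·PV) / P = 309.0364 / 82.6465 = 3.73926 years.

3.74 years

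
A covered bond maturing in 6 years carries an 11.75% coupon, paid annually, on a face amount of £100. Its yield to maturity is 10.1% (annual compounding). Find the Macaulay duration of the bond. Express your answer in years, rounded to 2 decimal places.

Periodic yield y = 0.101. Discount each cash flow and weight by its year:
  t   CF        PV=CF/(1+0.101)^t    t·PV
  1        11.75        10.6721        10.6721
  2        11.75         9.6931        19.3862
  3        11.75         8.8039        26.4117
  4        11.75         7.9963        31.9852
  5        11.75         7.2628        36.3138
  6       111.75        62.7370       376.4219
  Σ                    107.1652       501.1909
Price P = Σ PV = 107.1652.
Macaulay duration = Σ(t·PV) / P = 501.1909 / 107.1652 = 4.67681 years.

4.68 years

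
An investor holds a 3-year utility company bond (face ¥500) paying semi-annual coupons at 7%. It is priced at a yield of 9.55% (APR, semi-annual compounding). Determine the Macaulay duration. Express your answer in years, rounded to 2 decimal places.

Periodic yield y = 0.04775. Discount each cash flow and weight by its period:
  t   CF        PV=CF/(1+0.04775)^t    t·PV
  1        17.50        16.7025        16.7025
  2        17.50        15.9413        31.8825
  3        17.50        15.2148        45.6443
  4        17.50        14.5214        58.0855
  5        17.50        13.8596        69.2978
  6       517.50       391.1689     2,347.0135
  Σ                    467.4083     2,568.6260
Price P = Σ PV = 467.4083.
Macaulay duration = Σ(t·PV) / P = 2,568.6260 / 467.4083 = 5.49546 half-year periods.
In years: 5.49546 / 2 = 2.74773 years.

2.75 years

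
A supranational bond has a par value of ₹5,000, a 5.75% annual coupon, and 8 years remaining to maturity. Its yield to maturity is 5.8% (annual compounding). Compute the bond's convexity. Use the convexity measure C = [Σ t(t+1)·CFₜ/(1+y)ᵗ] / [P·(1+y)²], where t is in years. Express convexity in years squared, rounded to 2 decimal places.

With y = 0.058:
  t   CF        PV=CF/(1+0.058)^t    t·PV        t(t+1)·PV
  1       287.50       271.7391       271.7391         543.4783
  2       287.50       256.8423       513.6846       1,541.0537
  3       287.50       242.7621       728.2862       2,913.1449
  4       287.50       229.4538       917.8150       4,589.0752
  5       287.50       216.8750     1,084.3750       6,506.2503
  6       287.50       204.9858     1,229.9150       8,609.4049
  7       287.50       193.7484     1,356.2390      10,849.9117
  8     5,287.50     3,367.9454    26,943.5630     242,492.0669
  Σ                  4,984.3519    33,045.6169     278,044.3858
P = 4,984.3519.
Convexity = Σ t(t+1)·PV / [P·(1+y)²] = 278,044.3858 / (4,984.3519 × 1.119364) = 49.83496.

49.83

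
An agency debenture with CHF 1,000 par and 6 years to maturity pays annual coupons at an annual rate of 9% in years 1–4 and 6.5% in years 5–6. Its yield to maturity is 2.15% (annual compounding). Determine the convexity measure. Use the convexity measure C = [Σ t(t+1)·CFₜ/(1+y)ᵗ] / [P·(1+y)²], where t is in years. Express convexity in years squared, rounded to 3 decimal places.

With y = 0.0215:
  t   CF        PV=CF/(1+0.0215)^t    t·PV        t(t+1)·PV
  1        90.00        88.1057        88.1057         176.2115
  2        90.00        86.2513       172.5026         517.5079
  3        90.00        84.4360       253.3079       1,013.2314
  4        90.00        82.6588       330.6351       1,653.1757
  5        65.00        58.4415       292.2076       1,753.2456
  6     1,065.00       937.3880     5,624.3279      39,370.2953
  Σ                  1,337.2813     6,761.0869      44,483.6674
P = 1,337.2813.
Convexity = Σ t(t+1)·PV / [P·(1+y)²] = 44,483.6674 / (1,337.2813 × 1.043462) = 31.87873.

31.879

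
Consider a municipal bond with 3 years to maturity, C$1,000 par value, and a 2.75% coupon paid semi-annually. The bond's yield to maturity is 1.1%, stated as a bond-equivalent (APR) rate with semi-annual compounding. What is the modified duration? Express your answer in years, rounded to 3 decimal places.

2.887 years

Periodic yield y = 0.0055. First find Macaulay duration:
  t   CF        PV=CF/(1+0.0055)^t    t·PV
  1        13.75        13.6748        13.6748
  2        13.75        13.6000        27.2000
  3        13.75        13.5256        40.5768
  4        13.75        13.4516        53.8065
  5        13.75        13.3780        66.8902
  6     1,013.75       980.9309     5,885.5854
  Σ                  1,048.5609     6,087.7336
P = 1,048.5609; Macaulay duration = 6,087.7336 / 1,048.5609 = 5.80580 half-year periods = 2.90290 years.
Modified duration = D_Mac / (1 + y) = 2.90290 / 1.0055 = 2.88702 years.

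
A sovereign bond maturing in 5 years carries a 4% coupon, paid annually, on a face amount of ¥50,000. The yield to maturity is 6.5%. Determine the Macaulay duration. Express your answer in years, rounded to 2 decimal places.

Periodic yield y = 0.065. Discount each cash flow and weight by its year:
  t   CF        PV=CF/(1+0.065)^t    t·PV
  1     2,000.00     1,877.9343     1,877.9343
  2     2,000.00     1,763.3186     3,526.6371
  3     2,000.00     1,655.6982     4,967.0946
  4     2,000.00     1,554.6462     6,218.5847
  5    52,000.00    37,953.8035   189,769.0175
  Σ                 44,805.4007   206,359.2682
Price P = Σ PV = 44,805.4007.
Macaulay duration = Σ(t·PV) / P = 206,359.2682 / 44,805.4007 = 4.60568 years.

4.61 years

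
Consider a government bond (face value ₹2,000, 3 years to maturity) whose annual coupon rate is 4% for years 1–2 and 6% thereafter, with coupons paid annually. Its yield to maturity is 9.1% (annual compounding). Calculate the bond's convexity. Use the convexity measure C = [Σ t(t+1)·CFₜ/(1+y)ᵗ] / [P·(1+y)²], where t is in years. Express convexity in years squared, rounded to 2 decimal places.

With y = 0.091:
  t   CF        PV=CF/(1+0.091)^t    t·PV        t(t+1)·PV
  1        80.00        73.3272        73.3272         146.6544
  2        80.00        67.2110       134.4220         403.2661
  3     2,120.00     1,632.5316     4,897.5949      19,590.3798
  Σ                  1,773.0699     5,105.3442      20,140.3003
P = 1,773.0699.
Convexity = Σ t(t+1)·PV / [P·(1+y)²] = 20,140.3003 / (1,773.0699 × 1.190281) = 9.54312.

9.54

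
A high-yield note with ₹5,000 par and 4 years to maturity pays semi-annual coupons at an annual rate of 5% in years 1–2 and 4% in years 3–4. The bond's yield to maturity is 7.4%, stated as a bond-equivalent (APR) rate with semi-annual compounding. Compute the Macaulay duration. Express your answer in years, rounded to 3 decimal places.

Periodic yield y = 0.037. Discount each cash flow and weight by its period:
  t   CF        PV=CF/(1+0.037)^t    t·PV
  1       125.00       120.5400       120.5400
  2       125.00       116.2392       232.4783
  3       125.00       112.0918       336.2753
  4       125.00       108.0924       432.3694
  5       100.00        83.3885       416.9426
  6       100.00        80.4132       482.4793
  7       100.00        77.5441       542.8086
  8     5,100.00     3,813.6438    30,509.1503
  Σ                  4,511.9529    33,073.0439
Price P = Σ PV = 4,511.9529.
Macaulay duration = Σ(t·PV) / P = 33,073.0439 / 4,511.9529 = 7.33010 half-year periods.
In years: 7.33010 / 2 = 3.66505 years.

3.665 years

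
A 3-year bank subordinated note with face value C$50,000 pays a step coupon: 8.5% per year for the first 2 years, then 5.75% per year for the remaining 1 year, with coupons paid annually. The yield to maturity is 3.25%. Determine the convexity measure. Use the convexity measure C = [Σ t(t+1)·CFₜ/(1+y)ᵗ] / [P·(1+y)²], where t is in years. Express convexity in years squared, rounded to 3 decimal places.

With y = 0.0325:
  t   CF        PV=CF/(1+0.0325)^t    t·PV        t(t+1)·PV
  1     4,250.00     4,116.2228     4,116.2228       8,232.4455
  2     4,250.00     3,986.6564     7,973.3129      23,919.9386
  3    52,875.00    48,037.4781   144,112.4343     576,449.7371
  Σ                 56,140.3573   156,201.9699     608,602.1212
P = 56,140.3573.
Convexity = Σ t(t+1)·PV / [P·(1+y)²] = 608,602.1212 / (56,140.3573 × 1.066056) = 10.16900.

10.169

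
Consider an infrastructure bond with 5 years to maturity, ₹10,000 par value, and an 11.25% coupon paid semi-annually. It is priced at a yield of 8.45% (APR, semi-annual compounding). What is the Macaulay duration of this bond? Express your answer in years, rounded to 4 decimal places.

Periodic yield y = 0.04225. Discount each cash flow and weight by its period:
  t   CF        PV=CF/(1+0.04225)^t    t·PV
  1       562.50       539.6978       539.6978
  2       562.50       517.8199     1,035.6398
  3       562.50       496.8289     1,490.4866
  4       562.50       476.6888     1,906.7550
  5       562.50       457.3651     2,286.8254
  6       562.50       438.8247     2,632.9484
  7       562.50       421.0360     2,947.2518
  8       562.50       403.9683     3,231.7465
  9       562.50       387.5925     3,488.3327
  10   10,562.50     6,983.0907    69,830.9072
  Σ                 11,122.9126    89,390.5912
Price P = Σ PV = 11,122.9126.
Macaulay duration = Σ(t·PV) / P = 89,390.5912 / 11,122.9126 = 8.03662 half-year periods.
In years: 8.03662 / 2 = 4.01831 years.

4.0183 years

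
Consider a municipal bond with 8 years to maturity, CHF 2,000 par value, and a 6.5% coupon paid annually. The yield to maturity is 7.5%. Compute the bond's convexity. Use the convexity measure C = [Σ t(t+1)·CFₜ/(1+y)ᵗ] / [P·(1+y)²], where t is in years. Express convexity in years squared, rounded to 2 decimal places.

46.30

With y = 0.075:
  t   CF        PV=CF/(1+0.075)^t    t·PV        t(t+1)·PV
  1       130.00       120.9302       120.9302         241.8605
  2       130.00       112.4932       224.9865         674.9594
  3       130.00       104.6449       313.9346       1,255.7385
  4       130.00        97.3441       389.3763       1,946.8814
  5       130.00        90.5526       452.7631       2,716.5787
  6       130.00        84.2350       505.4100       3,537.8699
  7       130.00        78.3581       548.5070       4,388.0557
  8     2,130.00     1,194.2958     9,554.3661      85,989.2945
  Σ                  1,882.8539    12,110.2737     100,751.2385
P = 1,882.8539.
Convexity = Σ t(t+1)·PV / [P·(1+y)²] = 100,751.2385 / (1,882.8539 × 1.155625) = 46.30382.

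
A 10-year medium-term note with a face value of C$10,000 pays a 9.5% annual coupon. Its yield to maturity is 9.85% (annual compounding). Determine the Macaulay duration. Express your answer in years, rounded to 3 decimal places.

Periodic yield y = 0.0985. Discount each cash flow and weight by its year:
  t   CF        PV=CF/(1+0.0985)^t    t·PV
  1       950.00       864.8157       864.8157
  2       950.00       787.2696     1,574.5392
  3       950.00       716.6769     2,150.0308
  4       950.00       652.4141     2,609.6565
  5       950.00       593.9136     2,969.5682
  6       950.00       540.6588     3,243.9525
  7       950.00       492.1791     3,445.2538
  8       950.00       448.0465     3,584.3722
  9       950.00       407.8712     3,670.8409
  10   10,950.00     4,279.7018    42,797.0177
  Σ                  9,783.5473    66,910.0475
Price P = Σ PV = 9,783.5473.
Macaulay duration = Σ(t·PV) / P = 66,910.0475 / 9,783.5473 = 6.83904 years.

6.839 years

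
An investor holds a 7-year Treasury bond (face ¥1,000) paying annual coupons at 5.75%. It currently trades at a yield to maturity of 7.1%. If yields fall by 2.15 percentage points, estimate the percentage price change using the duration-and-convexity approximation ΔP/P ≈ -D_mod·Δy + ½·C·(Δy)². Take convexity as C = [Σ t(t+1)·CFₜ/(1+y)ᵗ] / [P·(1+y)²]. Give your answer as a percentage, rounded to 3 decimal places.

+12.762%

With y = 0.071:
  t   CF        PV=CF/(1+0.071)^t    t·PV        t(t+1)·PV
  1        57.50        53.6881        53.6881         107.3763
  2        57.50        50.1290       100.2580         300.7739
  3        57.50        46.8058       140.4173         561.6693
  4        57.50        43.7029       174.8115         874.0574
  5        57.50        40.8057       204.0283       1,224.1700
  6        57.50        38.1005       228.6032       1,600.2223
  7     1,057.50       654.2656     4,579.8591      36,638.8731
  Σ                    927.4976     5,481.6656      41,307.1423
P = 927.4976; D_Mac = 5.91017 yrs; D_mod = 5.51836 yrs; C = 38.82696.
Duration effect: -5.51836 × (-0.0215) = +0.118645
Convexity effect: 0.5 × 38.82696 × (-0.0215)² = +0.0089739
ΔP/P ≈ +0.118645 + 0.0089739 = +0.127619 = +12.7619%.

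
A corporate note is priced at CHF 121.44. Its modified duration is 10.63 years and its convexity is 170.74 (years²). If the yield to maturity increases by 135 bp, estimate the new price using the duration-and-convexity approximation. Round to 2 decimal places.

CHF 105.90

Duration effect: -D_mod·Δy = -10.63 × (+0.0135) = -0.143505
Convexity effect: ½·C·(Δy)² = 0.5 × 170.74 × (0.0135)² = +0.0155586825
ΔP/P ≈ -0.143505 + 0.0155586825 = -0.1279463175
New price ≈ 121.44 × (1 - 0.1279463175) = 105.9021992028.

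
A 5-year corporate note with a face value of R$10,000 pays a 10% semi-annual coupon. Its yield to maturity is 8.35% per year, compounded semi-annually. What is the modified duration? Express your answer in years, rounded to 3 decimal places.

3.924 years

Periodic yield y = 0.04175. First find Macaulay duration:
  t   CF        PV=CF/(1+0.04175)^t    t·PV
  1       500.00       479.9616       479.9616
  2       500.00       460.7263       921.4526
  3       500.00       442.2618     1,326.7855
  4       500.00       424.5374     1,698.1496
  5       500.00       407.5233     2,037.6166
  6       500.00       391.1911     2,347.1465
  7       500.00       375.5134     2,628.5938
  8       500.00       360.4640     2,883.7122
  9       500.00       346.0178     3,114.1601
  10   10,500.00     6,975.1605    69,751.6054
  Σ                 10,663.3573    87,189.1839
P = 10,663.3573; Macaulay duration = 87,189.1839 / 10,663.3573 = 8.17652 half-year periods = 4.08826 years.
Modified duration = D_Mac / (1 + y) = 4.08826 / 1.04175 = 3.92442 years.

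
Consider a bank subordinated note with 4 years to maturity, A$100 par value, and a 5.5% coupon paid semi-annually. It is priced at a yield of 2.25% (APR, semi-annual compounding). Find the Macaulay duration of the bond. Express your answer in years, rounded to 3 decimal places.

3.669 years

Periodic yield y = 0.01125. Discount each cash flow and weight by its period:
  t   CF        PV=CF/(1+0.01125)^t    t·PV
  1         2.75         2.7194         2.7194
  2         2.75         2.6892         5.3783
  3         2.75         2.6592         7.9777
  4         2.75         2.6297        10.5186
  5         2.75         2.6004        13.0020
  6         2.75         2.5715        15.4288
  7         2.75         2.5429        17.8000
  8       102.75        93.9536       751.6290
  Σ                    112.3658       824.4539
Price P = Σ PV = 112.3658.
Macaulay duration = Σ(t·PV) / P = 824.4539 / 112.3658 = 7.33723 half-year periods.
In years: 7.33723 / 2 = 3.66862 years.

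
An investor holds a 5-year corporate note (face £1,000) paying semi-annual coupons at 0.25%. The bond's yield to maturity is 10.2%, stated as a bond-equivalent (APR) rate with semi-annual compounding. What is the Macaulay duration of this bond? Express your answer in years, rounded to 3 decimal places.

Periodic yield y = 0.051. Discount each cash flow and weight by its period:
  t   CF        PV=CF/(1+0.051)^t    t·PV
  1         1.25         1.1893         1.1893
  2         1.25         1.1316         2.2633
  3         1.25         1.0767         3.2302
  4         1.25         1.0245         4.0979
  5         1.25         0.9748         4.8738
  6         1.25         0.9275         5.5647
  7         1.25         0.8825         6.1772
  8         1.25         0.8396         6.7170
  9         1.25         0.7989         7.1900
  10    1,001.25       608.8571     6,088.5709
  Σ                    617.7024     6,129.8743
Price P = Σ PV = 617.7024.
Macaulay duration = Σ(t·PV) / P = 6,129.8743 / 617.7024 = 9.92367 half-year periods.
In years: 9.92367 / 2 = 4.96183 years.

4.962 years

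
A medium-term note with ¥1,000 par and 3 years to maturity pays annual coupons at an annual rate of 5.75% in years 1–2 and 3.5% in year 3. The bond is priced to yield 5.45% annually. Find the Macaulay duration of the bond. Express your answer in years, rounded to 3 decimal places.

Periodic yield y = 0.0545. Discount each cash flow and weight by its year:
  t   CF        PV=CF/(1+0.0545)^t    t·PV
  1        57.50        54.5282        54.5282
  2        57.50        51.7100       103.4200
  3     1,035.00       882.6745     2,648.0236
  Σ                    988.9128     2,805.9719
Price P = Σ PV = 988.9128.
Macaulay duration = Σ(t·PV) / P = 2,805.9719 / 988.9128 = 2.83743 years.

2.837 years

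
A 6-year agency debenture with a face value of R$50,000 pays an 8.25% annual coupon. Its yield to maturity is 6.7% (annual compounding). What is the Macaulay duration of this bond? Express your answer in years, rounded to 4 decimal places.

Periodic yield y = 0.067. Discount each cash flow and weight by its year:
  t   CF        PV=CF/(1+0.067)^t    t·PV
  1     4,125.00     3,865.9794     3,865.9794
  2     4,125.00     3,623.2234     7,246.4468
  3     4,125.00     3,395.7108    10,187.1324
  4     4,125.00     3,182.4843    12,729.9374
  5     4,125.00     2,982.6470    14,913.2350
  6    54,125.00    36,678.4853   220,070.9120
  Σ                 53,728.5302   269,013.6429
Price P = Σ PV = 53,728.5302.
Macaulay duration = Σ(t·PV) / P = 269,013.6429 / 53,728.5302 = 5.00690 years.

5.0069 years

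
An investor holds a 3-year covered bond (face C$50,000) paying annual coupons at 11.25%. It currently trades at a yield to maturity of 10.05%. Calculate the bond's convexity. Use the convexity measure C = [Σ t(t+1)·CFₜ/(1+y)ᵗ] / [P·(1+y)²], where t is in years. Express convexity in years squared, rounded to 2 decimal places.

With y = 0.1005:
  t   CF        PV=CF/(1+0.1005)^t    t·PV        t(t+1)·PV
  1     5,625.00     5,111.3130     5,111.3130      10,222.6261
  2     5,625.00     4,644.5371     9,289.0741      27,867.2224
  3    55,625.00    41,734.9486   125,204.8459     500,819.3836
  Σ                 51,490.7987   139,605.2331     538,909.2321
P = 51,490.7987.
Convexity = Σ t(t+1)·PV / [P·(1+y)²] = 538,909.2321 / (51,490.7987 × 1.211100) = 8.64183.

8.64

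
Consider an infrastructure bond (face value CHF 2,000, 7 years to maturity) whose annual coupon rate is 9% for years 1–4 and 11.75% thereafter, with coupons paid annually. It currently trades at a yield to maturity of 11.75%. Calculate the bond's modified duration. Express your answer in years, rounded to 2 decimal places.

4.83 years

Periodic yield y = 0.1175. First find Macaulay duration:
  t   CF        PV=CF/(1+0.1175)^t    t·PV
  1       180.00       161.0738       161.0738
  2       180.00       144.1377       288.2753
  3       180.00       128.9822       386.9467
  4       180.00       115.4203       461.6814
  5       235.00       134.8436       674.2178
  6       235.00       120.6654       723.9923
  7     2,235.00     1,026.9394     7,188.5756
  Σ                  1,832.0624     9,884.7629
P = 1,832.0624; Macaulay duration = 9,884.7629 / 1,832.0624 = 5.39543 years.
Modified duration = D_Mac / (1 + y) = 5.39543 / 1.1175 = 4.82812 years.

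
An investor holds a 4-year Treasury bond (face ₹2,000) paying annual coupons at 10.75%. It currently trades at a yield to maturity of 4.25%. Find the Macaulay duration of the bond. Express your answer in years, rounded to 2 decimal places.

Periodic yield y = 0.0425. Discount each cash flow and weight by its year:
  t   CF        PV=CF/(1+0.0425)^t    t·PV
  1       215.00       206.2350       206.2350
  2       215.00       197.8273       395.6547
  3       215.00       189.7624       569.2873
  4     2,215.00     1,875.2945     7,501.1779
  Σ                  2,469.1193     8,672.3550
Price P = Σ PV = 2,469.1193.
Macaulay duration = Σ(t·PV) / P = 8,672.3550 / 2,469.1193 = 3.51233 years.

3.51 years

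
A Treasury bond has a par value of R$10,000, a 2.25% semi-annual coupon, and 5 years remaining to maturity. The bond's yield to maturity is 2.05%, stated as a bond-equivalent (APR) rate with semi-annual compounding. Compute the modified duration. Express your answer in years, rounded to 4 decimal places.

4.7101 years

Periodic yield y = 0.01025. First find Macaulay duration:
  t   CF        PV=CF/(1+0.01025)^t    t·PV
  1       112.50       111.3586       111.3586
  2       112.50       110.2287       220.4575
  3       112.50       109.1103       327.3310
  4       112.50       108.0033       432.0133
  5       112.50       106.9075       534.5376
  6       112.50       105.8228       634.9370
  7       112.50       104.7492       733.2441
  8       112.50       103.6864       829.4909
  9       112.50       102.6344       923.7093
  10   10,112.50     9,132.0850    91,320.8496
  Σ                 10,094.5862    96,067.9288
P = 10,094.5862; Macaulay duration = 96,067.9288 / 10,094.5862 = 9.51678 half-year periods = 4.75839 years.
Modified duration = D_Mac / (1 + y) = 4.75839 / 1.01025 = 4.71011 years.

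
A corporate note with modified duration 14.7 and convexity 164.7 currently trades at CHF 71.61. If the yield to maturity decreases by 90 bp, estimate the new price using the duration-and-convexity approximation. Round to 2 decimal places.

CHF 81.56

Duration effect: -D_mod·Δy = -14.7 × (-0.009) = +0.132300
Convexity effect: ½·C·(Δy)² = 0.5 × 164.7 × (-0.009)² = +0.00667035
ΔP/P ≈ +0.132300 + 0.00667035 = +0.13897035
New price ≈ 71.61 × (1 + 0.13897035) = 81.5616667635.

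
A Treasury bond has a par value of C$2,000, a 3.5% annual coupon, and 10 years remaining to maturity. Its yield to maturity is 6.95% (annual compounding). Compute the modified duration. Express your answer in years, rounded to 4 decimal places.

7.8135 years

Periodic yield y = 0.0695. First find Macaulay duration:
  t   CF        PV=CF/(1+0.0695)^t    t·PV
  1        70.00        65.4511        65.4511
  2        70.00        61.1979       122.3958
  3        70.00        57.2210       171.6631
  4        70.00        53.5026       214.0104
  5        70.00        50.0258       250.1290
  6        70.00        46.7749       280.6497
  7        70.00        43.7353       306.1474
  8        70.00        40.8933       327.1461
  9        70.00        38.2359       344.1228
  10    2,070.00     1,057.2129    10,572.1291
  Σ                  1,514.2508    12,653.8445
P = 1,514.2508; Macaulay duration = 12,653.8445 / 1,514.2508 = 8.35651 years.
Modified duration = D_Mac / (1 + y) = 8.35651 / 1.0695 = 7.81347 years.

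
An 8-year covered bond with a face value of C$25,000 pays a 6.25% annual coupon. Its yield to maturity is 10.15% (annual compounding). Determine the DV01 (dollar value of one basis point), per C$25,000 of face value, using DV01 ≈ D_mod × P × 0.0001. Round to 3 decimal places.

C$11.387

Periodic yield y = 0.1015.
  t   CF        PV=CF/(1+0.1015)^t    t·PV
  1     1,562.50     1,418.5202     1,418.5202
  2     1,562.50     1,287.8077     2,575.6154
  3     1,562.50     1,169.1400     3,507.4200
  4     1,562.50     1,061.4072     4,245.6287
  5     1,562.50       963.6016     4,818.0081
  6     1,562.50       874.8085     5,248.8513
  7     1,562.50       794.1975     5,559.3825
  8    26,562.50    12,257.2469    98,057.9755
  Σ                 19,826.7297   125,431.4017
P = 19,826.7297; D_Mac = 6.32638 yrs; D_mod = 5.74342 yrs.
DV01 ≈ 5.74342 × 19,826.7297 × 0.0001 = 11.387327.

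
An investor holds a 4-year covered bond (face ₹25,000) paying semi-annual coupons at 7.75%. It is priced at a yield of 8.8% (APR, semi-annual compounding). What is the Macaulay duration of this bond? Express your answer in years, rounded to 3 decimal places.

3.505 years

Periodic yield y = 0.044. Discount each cash flow and weight by its period:
  t   CF        PV=CF/(1+0.044)^t    t·PV
  1       968.75       927.9215       927.9215
  2       968.75       888.8137     1,777.6273
  3       968.75       851.3541     2,554.0622
  4       968.75       815.4733     3,261.8930
  5       968.75       781.1046     3,905.5232
  6       968.75       748.1845     4,489.1072
  7       968.75       716.6518     5,016.5629
  8    25,968.75    18,401.2386   147,209.9086
  Σ                 24,130.7420   169,142.6060
Price P = Σ PV = 24,130.7420.
Macaulay duration = Σ(t·PV) / P = 169,142.6060 / 24,130.7420 = 7.00942 half-year periods.
In years: 7.00942 / 2 = 3.50471 years.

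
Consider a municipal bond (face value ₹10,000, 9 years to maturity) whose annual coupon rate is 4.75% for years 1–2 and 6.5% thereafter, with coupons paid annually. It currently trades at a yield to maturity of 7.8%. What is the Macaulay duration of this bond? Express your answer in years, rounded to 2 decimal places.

Periodic yield y = 0.078. Discount each cash flow and weight by its year:
  t   CF        PV=CF/(1+0.078)^t    t·PV
  1       475.00       440.6308       440.6308
  2       475.00       408.7484       817.4968
  3       650.00       518.8682     1,556.6047
  4       650.00       481.3249     1,925.2995
  5       650.00       446.4980     2,232.4902
  6       650.00       414.1911     2,485.1468
  7       650.00       384.2218     2,689.5528
  8       650.00       356.4210     2,851.3679
  9    10,650.00     5,417.2735    48,755.4613
  Σ                  8,868.1778    63,754.0507
Price P = Σ PV = 8,868.1778.
Macaulay duration = Σ(t·PV) / P = 63,754.0507 / 8,868.1778 = 7.18908 years.

7.19 years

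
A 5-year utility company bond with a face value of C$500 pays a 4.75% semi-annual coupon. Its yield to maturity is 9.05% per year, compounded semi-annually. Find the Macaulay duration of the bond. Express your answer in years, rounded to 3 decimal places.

Periodic yield y = 0.04525. Discount each cash flow and weight by its period:
  t   CF        PV=CF/(1+0.04525)^t    t·PV
  1       11.875        11.3609        11.3609
  2       11.875        10.8691        21.7382
  3       11.875        10.3986        31.1957
  4       11.875         9.9484        39.7936
  5       11.875         9.5177        47.5886
  6       11.875         9.1057        54.6341
  7       11.875         8.7115        60.9804
  8       11.875         8.3344        66.6749
  9       11.875         7.9736        71.7620
  10     511.875       328.8230     3,288.2298
  Σ                    415.0427     3,693.9581
Price P = Σ PV = 415.0427.
Macaulay duration = Σ(t·PV) / P = 3,693.9581 / 415.0427 = 8.90019 half-year periods.
In years: 8.90019 / 2 = 4.45009 years.

4.450 years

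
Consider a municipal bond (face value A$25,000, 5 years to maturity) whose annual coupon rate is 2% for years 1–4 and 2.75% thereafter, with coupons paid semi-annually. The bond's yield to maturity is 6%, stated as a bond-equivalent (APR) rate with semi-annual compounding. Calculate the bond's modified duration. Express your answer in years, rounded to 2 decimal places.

Periodic yield y = 0.03. First find Macaulay duration:
  t   CF        PV=CF/(1+0.03)^t    t·PV
  1       250.00       242.7184       242.7184
  2       250.00       235.6490       471.2980
  3       250.00       228.7854       686.3562
  4       250.00       222.1218       888.4870
  5       250.00       215.6522     1,078.2610
  6       250.00       209.3711     1,256.2264
  7       250.00       203.2729     1,422.9101
  8       250.00       197.3523     1,578.8185
  9       343.75       263.4558     2,371.1018
  10   25,343.75    18,858.1302   188,581.3016
  Σ                 20,876.5090   198,577.4790
P = 20,876.5090; Macaulay duration = 198,577.4790 / 20,876.5090 = 9.51201 half-year periods = 4.75600 years.
Modified duration = D_Mac / (1 + y) = 4.75600 / 1.03 = 4.61748 years.

4.62 years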